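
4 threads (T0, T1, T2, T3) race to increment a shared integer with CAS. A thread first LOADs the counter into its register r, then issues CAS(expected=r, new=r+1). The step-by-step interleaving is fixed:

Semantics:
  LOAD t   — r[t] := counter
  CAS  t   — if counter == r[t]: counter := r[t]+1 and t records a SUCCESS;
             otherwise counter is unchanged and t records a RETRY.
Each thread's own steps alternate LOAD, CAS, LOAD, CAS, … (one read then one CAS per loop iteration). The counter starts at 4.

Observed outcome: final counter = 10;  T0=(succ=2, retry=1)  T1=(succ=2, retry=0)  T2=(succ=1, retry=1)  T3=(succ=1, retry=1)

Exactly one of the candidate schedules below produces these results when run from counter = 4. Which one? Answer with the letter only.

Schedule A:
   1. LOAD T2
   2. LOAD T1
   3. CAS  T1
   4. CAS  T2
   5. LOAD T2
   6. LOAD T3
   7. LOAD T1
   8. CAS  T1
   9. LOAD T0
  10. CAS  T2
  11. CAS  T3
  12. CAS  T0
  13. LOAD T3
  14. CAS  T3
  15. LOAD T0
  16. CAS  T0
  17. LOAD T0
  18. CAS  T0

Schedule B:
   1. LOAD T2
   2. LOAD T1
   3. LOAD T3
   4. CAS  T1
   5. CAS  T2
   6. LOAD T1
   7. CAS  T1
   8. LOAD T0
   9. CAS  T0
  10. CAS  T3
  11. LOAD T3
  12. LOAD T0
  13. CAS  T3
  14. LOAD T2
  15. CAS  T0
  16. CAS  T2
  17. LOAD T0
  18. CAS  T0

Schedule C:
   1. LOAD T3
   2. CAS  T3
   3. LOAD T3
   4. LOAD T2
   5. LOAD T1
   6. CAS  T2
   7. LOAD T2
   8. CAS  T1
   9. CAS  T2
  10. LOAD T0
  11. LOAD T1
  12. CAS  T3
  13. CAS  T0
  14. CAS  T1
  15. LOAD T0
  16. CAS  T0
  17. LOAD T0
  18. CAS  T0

Run B:
1. LOAD T2 → mem=4 r[T2]=4 [LOAD]
2. LOAD T1 → mem=4 r[T1]=4 [LOAD]
3. LOAD T3 → mem=4 r[T3]=4 [LOAD]
4. CAS T1 → mem=5 r[T1]=4 [OK]
5. CAS T2 → mem=5 r[T2]=4 [RETRY]
6. LOAD T1 → mem=5 r[T1]=5 [LOAD]
7. CAS T1 → mem=6 r[T1]=5 [OK]
8. LOAD T0 → mem=6 r[T0]=6 [LOAD]
9. CAS T0 → mem=7 r[T0]=6 [OK]
10. CAS T3 → mem=7 r[T3]=4 [RETRY]
11. LOAD T3 → mem=7 r[T3]=7 [LOAD]
12. LOAD T0 → mem=7 r[T0]=7 [LOAD]
13. CAS T3 → mem=8 r[T3]=7 [OK]
14. LOAD T2 → mem=8 r[T2]=8 [LOAD]
15. CAS T0 → mem=8 r[T0]=7 [RETRY]
16. CAS T2 → mem=9 r[T2]=8 [OK]
17. LOAD T0 → mem=9 r[T0]=9 [LOAD]
18. CAS T0 → mem=10 r[T0]=9 [OK]

B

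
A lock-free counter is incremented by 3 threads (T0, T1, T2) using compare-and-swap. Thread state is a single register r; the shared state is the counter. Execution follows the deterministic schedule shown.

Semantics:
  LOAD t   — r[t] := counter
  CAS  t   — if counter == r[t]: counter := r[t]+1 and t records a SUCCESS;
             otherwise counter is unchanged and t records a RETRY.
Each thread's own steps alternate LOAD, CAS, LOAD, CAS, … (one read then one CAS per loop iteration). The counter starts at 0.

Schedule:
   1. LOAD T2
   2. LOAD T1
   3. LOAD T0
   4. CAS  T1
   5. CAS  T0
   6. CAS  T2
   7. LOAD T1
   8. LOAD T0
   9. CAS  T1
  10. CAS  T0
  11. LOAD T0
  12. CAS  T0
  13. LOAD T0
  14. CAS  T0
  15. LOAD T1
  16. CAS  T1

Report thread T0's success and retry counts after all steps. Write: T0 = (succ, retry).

step 1: T2 LOAD ⇒ load; ctr=0 reg=0
step 2: T1 LOAD ⇒ load; ctr=0 reg=0
step 3: T0 LOAD ⇒ load; ctr=0 reg=0
step 4: T1 CAS ⇒ ok; ctr=1 reg=0
step 5: T0 CAS ⇒ retry; ctr=1 reg=0
step 6: T2 CAS ⇒ retry; ctr=1 reg=0
step 7: T1 LOAD ⇒ load; ctr=1 reg=1
step 8: T0 LOAD ⇒ load; ctr=1 reg=1
step 9: T1 CAS ⇒ ok; ctr=2 reg=1
step 10: T0 CAS ⇒ retry; ctr=2 reg=1
step 11: T0 LOAD ⇒ load; ctr=2 reg=2
step 12: T0 CAS ⇒ ok; ctr=3 reg=2
step 13: T0 LOAD ⇒ load; ctr=3 reg=3
step 14: T0 CAS ⇒ ok; ctr=4 reg=3
step 15: T1 LOAD ⇒ load; ctr=4 reg=4
step 16: T1 CAS ⇒ ok; ctr=5 reg=4

T0 = (2, 2)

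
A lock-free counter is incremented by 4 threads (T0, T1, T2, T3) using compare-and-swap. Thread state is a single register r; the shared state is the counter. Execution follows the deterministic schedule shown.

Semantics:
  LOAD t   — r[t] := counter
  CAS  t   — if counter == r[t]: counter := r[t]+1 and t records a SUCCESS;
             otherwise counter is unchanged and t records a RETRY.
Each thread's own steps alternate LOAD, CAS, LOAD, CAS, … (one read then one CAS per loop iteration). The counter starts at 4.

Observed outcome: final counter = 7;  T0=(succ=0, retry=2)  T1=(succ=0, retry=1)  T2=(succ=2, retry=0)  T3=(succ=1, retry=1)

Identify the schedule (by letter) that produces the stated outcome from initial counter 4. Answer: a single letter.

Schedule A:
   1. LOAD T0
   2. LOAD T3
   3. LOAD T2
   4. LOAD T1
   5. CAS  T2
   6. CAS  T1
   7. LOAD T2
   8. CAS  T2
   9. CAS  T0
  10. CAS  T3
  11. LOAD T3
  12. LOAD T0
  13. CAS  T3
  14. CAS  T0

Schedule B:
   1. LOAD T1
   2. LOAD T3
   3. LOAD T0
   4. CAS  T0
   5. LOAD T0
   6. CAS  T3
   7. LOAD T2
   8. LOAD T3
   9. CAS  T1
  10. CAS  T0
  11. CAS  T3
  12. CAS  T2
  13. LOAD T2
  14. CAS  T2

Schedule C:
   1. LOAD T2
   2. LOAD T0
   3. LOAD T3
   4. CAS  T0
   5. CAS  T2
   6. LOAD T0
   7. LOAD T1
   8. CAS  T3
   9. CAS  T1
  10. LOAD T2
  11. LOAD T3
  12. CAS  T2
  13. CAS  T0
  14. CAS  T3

Simulating candidate A:
[1] T0.load  rd  (counter 4, T0.r 4)
[2] T3.load  rd  (counter 4, T3.r 4)
[3] T2.load  rd  (counter 4, T2.r 4)
[4] T1.load  rd  (counter 4, T1.r 4)
[5] T2.cas  hit  (counter 5, T2.r 4)
[6] T1.cas  miss  (counter 5, T1.r 4)
[7] T2.load  rd  (counter 5, T2.r 5)
[8] T2.cas  hit  (counter 6, T2.r 5)
[9] T0.cas  miss  (counter 6, T0.r 4)
[10] T3.cas  miss  (counter 6, T3.r 4)
[11] T3.load  rd  (counter 6, T3.r 6)
[12] T0.load  rd  (counter 6, T0.r 6)
[13] T3.cas  hit  (counter 7, T3.r 6)
[14] T0.cas  miss  (counter 7, T0.r 6)

A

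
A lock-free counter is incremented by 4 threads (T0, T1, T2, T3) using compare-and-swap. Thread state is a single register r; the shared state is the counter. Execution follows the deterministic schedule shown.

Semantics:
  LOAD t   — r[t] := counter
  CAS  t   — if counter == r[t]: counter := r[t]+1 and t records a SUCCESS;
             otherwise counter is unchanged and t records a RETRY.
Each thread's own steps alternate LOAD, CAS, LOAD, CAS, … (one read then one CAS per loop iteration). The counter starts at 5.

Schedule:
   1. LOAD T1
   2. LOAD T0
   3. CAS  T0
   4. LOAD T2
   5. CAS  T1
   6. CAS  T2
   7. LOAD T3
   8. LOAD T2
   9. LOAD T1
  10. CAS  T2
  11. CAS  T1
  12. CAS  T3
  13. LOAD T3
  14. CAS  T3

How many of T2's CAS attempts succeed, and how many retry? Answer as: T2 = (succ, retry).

T2 = (2, 0)

T1 LOAD — after: cnt=5, r=5 — load
T0 LOAD — after: cnt=5, r=5 — load
T0 CAS — after: cnt=6, r=5 — ok
T2 LOAD — after: cnt=6, r=6 — load
T1 CAS — after: cnt=6, r=5 — retry
T2 CAS — after: cnt=7, r=6 — ok
T3 LOAD — after: cnt=7, r=7 — load
T2 LOAD — after: cnt=7, r=7 — load
T1 LOAD — after: cnt=7, r=7 — load
T2 CAS — after: cnt=8, r=7 — ok
T1 CAS — after: cnt=8, r=7 — retry
T3 CAS — after: cnt=8, r=7 — retry
T3 LOAD — after: cnt=8, r=8 — load
T3 CAS — after: cnt=9, r=8 — ok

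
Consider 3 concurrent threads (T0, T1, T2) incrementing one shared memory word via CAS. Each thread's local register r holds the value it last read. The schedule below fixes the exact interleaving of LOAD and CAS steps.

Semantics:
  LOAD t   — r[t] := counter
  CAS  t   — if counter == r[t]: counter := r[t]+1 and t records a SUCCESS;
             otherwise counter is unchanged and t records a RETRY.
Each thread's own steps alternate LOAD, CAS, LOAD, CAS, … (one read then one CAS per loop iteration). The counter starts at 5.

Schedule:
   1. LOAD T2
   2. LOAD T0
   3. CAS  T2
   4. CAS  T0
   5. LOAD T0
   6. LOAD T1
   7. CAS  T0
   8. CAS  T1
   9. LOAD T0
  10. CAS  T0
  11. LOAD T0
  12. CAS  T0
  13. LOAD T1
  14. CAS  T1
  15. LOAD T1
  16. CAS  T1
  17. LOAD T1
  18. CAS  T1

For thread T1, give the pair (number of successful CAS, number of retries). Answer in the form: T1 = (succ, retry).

#1 T2 reads 5
#2 T0 reads 5
#3 T2 CAS(5→6) writes; counter now 6
#4 T0 CAS(5→6) fails; counter now 6
#5 T0 reads 6
#6 T1 reads 6
#7 T0 CAS(6→7) writes; counter now 7
#8 T1 CAS(6→7) fails; counter now 7
#9 T0 reads 7
#10 T0 CAS(7→8) writes; counter now 8
#11 T0 reads 8
#12 T0 CAS(8→9) writes; counter now 9
#13 T1 reads 9
#14 T1 CAS(9→10) writes; counter now 10
#15 T1 reads 10
#16 T1 CAS(10→11) writes; counter now 11
#17 T1 reads 11
#18 T1 CAS(11→12) writes; counter now 12

T1 = (3, 1)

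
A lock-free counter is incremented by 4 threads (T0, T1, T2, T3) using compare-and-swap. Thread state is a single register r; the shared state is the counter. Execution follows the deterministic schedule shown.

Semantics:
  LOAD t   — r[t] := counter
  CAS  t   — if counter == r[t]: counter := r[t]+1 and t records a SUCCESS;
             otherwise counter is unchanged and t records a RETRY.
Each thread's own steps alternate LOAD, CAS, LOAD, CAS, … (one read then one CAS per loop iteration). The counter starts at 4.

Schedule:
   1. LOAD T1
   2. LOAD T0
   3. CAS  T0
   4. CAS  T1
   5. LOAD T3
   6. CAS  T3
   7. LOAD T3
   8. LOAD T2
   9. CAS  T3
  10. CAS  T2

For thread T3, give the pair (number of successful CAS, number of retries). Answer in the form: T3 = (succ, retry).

T3 = (2, 0)

step 1: T1 LOAD ⇒ load; ctr=4 reg=4
step 2: T0 LOAD ⇒ load; ctr=4 reg=4
step 3: T0 CAS ⇒ ok; ctr=5 reg=4
step 4: T1 CAS ⇒ retry; ctr=5 reg=4
step 5: T3 LOAD ⇒ load; ctr=5 reg=5
step 6: T3 CAS ⇒ ok; ctr=6 reg=5
step 7: T3 LOAD ⇒ load; ctr=6 reg=6
step 8: T2 LOAD ⇒ load; ctr=6 reg=6
step 9: T3 CAS ⇒ ok; ctr=7 reg=6
step 10: T2 CAS ⇒ retry; ctr=7 reg=6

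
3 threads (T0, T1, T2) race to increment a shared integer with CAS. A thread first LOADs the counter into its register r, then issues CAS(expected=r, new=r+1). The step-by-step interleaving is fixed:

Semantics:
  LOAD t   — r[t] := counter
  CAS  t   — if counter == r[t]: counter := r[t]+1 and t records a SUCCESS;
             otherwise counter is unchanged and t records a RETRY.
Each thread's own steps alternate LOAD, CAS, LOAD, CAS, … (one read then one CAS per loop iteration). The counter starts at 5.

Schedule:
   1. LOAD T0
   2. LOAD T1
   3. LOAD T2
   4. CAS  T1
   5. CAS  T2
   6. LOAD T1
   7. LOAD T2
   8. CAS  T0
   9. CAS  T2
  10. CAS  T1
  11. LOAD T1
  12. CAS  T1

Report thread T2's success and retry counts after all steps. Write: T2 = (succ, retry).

T2 = (1, 1)

1. LOAD T0 → mem=5 r[T0]=5 [LOAD]
2. LOAD T1 → mem=5 r[T1]=5 [LOAD]
3. LOAD T2 → mem=5 r[T2]=5 [LOAD]
4. CAS T1 → mem=6 r[T1]=5 [OK]
5. CAS T2 → mem=6 r[T2]=5 [RETRY]
6. LOAD T1 → mem=6 r[T1]=6 [LOAD]
7. LOAD T2 → mem=6 r[T2]=6 [LOAD]
8. CAS T0 → mem=6 r[T0]=5 [RETRY]
9. CAS T2 → mem=7 r[T2]=6 [OK]
10. CAS T1 → mem=7 r[T1]=6 [RETRY]
11. LOAD T1 → mem=7 r[T1]=7 [LOAD]
12. CAS T1 → mem=8 r[T1]=7 [OK]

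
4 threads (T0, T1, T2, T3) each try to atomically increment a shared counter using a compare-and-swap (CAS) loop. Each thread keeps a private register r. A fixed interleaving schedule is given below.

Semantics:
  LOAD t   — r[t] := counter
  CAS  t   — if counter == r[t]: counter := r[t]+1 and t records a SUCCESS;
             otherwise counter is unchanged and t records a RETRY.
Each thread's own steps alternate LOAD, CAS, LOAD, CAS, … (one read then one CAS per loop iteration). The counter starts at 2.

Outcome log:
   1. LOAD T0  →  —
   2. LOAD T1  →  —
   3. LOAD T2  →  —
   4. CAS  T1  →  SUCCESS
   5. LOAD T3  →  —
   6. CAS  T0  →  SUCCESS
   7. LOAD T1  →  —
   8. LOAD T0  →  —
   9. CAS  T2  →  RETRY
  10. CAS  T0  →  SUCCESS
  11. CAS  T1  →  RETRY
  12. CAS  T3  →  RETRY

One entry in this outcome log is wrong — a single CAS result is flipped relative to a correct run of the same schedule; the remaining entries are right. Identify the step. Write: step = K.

step = 6

Reference trace:
T0 LOAD — after: cnt=2, r=2 — load
T1 LOAD — after: cnt=2, r=2 — load
T2 LOAD — after: cnt=2, r=2 — load
T1 CAS — after: cnt=3, r=2 — ok
T3 LOAD — after: cnt=3, r=3 — load
T0 CAS — after: cnt=3, r=2 — retry
T1 LOAD — after: cnt=3, r=3 — load
T0 LOAD — after: cnt=3, r=3 — load
T2 CAS — after: cnt=3, r=2 — retry
T0 CAS — after: cnt=4, r=3 — ok
T1 CAS — after: cnt=4, r=3 — retry
T3 CAS — after: cnt=4, r=3 — retry
Flip is step 6.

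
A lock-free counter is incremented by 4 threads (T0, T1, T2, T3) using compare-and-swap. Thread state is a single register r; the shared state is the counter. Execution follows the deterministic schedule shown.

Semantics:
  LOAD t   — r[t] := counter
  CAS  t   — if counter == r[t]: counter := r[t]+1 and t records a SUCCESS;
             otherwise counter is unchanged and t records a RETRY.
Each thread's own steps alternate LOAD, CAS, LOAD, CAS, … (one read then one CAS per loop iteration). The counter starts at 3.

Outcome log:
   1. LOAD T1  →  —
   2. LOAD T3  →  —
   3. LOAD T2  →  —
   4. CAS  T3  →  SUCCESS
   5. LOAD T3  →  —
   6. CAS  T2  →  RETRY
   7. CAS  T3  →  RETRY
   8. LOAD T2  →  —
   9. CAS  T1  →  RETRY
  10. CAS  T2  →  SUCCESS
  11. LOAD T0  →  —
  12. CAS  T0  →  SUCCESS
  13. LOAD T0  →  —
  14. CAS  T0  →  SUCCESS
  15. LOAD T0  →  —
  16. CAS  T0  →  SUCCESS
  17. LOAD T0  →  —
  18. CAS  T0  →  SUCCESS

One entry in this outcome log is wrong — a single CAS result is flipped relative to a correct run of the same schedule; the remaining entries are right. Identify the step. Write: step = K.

step = 7

Re-executing:
#1 T1 reads 3
#2 T3 reads 3
#3 T2 reads 3
#4 T3 CAS(3→4) writes; counter now 4
#5 T3 reads 4
#6 T2 CAS(3→4) fails; counter now 4
#7 T3 CAS(4→5) writes; counter now 5
#8 T2 reads 5
#9 T1 CAS(3→4) fails; counter now 5
#10 T2 CAS(5→6) writes; counter now 6
#11 T0 reads 6
#12 T0 CAS(6→7) writes; counter now 7
#13 T0 reads 7
#14 T0 CAS(7→8) writes; counter now 8
#15 T0 reads 8
#16 T0 CAS(8→9) writes; counter now 9
#17 T0 reads 9
#18 T0 CAS(9→10) writes; counter now 10
Log disagrees first at step 7.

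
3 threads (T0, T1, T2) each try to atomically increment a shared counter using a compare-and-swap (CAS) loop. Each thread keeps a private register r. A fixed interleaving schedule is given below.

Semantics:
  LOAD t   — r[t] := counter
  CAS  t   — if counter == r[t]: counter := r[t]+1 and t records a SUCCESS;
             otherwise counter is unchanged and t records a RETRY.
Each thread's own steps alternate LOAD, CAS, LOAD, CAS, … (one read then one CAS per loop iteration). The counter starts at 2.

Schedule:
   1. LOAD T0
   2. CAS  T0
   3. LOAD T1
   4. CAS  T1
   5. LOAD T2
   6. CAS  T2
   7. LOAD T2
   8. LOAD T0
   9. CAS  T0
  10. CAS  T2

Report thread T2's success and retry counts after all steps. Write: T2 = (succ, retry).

T2 = (1, 1)

T0 LOAD — after: cnt=2, r=2 — load
T0 CAS — after: cnt=3, r=2 — ok
T1 LOAD — after: cnt=3, r=3 — load
T1 CAS — after: cnt=4, r=3 — ok
T2 LOAD — after: cnt=4, r=4 — load
T2 CAS — after: cnt=5, r=4 — ok
T2 LOAD — after: cnt=5, r=5 — load
T0 LOAD — after: cnt=5, r=5 — load
T0 CAS — after: cnt=6, r=5 — ok
T2 CAS — after: cnt=6, r=5 — retry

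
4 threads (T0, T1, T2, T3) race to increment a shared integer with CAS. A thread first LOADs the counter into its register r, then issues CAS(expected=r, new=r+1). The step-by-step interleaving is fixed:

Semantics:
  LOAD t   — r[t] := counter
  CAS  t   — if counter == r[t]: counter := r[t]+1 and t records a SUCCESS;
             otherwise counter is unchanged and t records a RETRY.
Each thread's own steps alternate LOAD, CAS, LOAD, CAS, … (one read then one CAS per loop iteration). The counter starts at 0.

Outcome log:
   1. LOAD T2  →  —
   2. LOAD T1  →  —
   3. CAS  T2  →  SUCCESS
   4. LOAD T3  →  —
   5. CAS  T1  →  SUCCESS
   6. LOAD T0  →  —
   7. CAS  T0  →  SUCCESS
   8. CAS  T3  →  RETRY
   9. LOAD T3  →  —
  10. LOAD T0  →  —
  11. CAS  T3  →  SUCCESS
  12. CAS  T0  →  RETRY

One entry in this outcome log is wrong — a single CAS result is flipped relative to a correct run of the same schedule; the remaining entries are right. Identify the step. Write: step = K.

step = 5

Correct run:
1. LOAD T2 → mem=0 r[T2]=0 [LOAD]
2. LOAD T1 → mem=0 r[T1]=0 [LOAD]
3. CAS T2 → mem=1 r[T2]=0 [OK]
4. LOAD T3 → mem=1 r[T3]=1 [LOAD]
5. CAS T1 → mem=1 r[T1]=0 [RETRY]
6. LOAD T0 → mem=1 r[T0]=1 [LOAD]
7. CAS T0 → mem=2 r[T0]=1 [OK]
8. CAS T3 → mem=2 r[T3]=1 [RETRY]
9. LOAD T3 → mem=2 r[T3]=2 [LOAD]
10. LOAD T0 → mem=2 r[T0]=2 [LOAD]
11. CAS T3 → mem=3 r[T3]=2 [OK]
12. CAS T0 → mem=3 r[T0]=2 [RETRY]
Flip is step 5.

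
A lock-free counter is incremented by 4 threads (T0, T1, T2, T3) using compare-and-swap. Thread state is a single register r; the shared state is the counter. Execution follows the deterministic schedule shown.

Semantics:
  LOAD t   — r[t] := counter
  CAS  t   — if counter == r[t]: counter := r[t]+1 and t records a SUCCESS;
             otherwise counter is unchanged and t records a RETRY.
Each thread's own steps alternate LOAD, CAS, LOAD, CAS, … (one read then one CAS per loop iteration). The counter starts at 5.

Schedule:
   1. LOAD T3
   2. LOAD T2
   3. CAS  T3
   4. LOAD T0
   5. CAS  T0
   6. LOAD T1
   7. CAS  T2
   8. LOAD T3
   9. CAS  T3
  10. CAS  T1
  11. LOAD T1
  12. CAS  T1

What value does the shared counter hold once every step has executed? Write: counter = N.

counter = 9

step 1: T3 LOAD ⇒ load; ctr=5 reg=5
step 2: T2 LOAD ⇒ load; ctr=5 reg=5
step 3: T3 CAS ⇒ ok; ctr=6 reg=5
step 4: T0 LOAD ⇒ load; ctr=6 reg=6
step 5: T0 CAS ⇒ ok; ctr=7 reg=6
step 6: T1 LOAD ⇒ load; ctr=7 reg=7
step 7: T2 CAS ⇒ retry; ctr=7 reg=5
step 8: T3 LOAD ⇒ load; ctr=7 reg=7
step 9: T3 CAS ⇒ ok; ctr=8 reg=7
step 10: T1 CAS ⇒ retry; ctr=8 reg=7
step 11: T1 LOAD ⇒ load; ctr=8 reg=8
step 12: T1 CAS ⇒ ok; ctr=9 reg=8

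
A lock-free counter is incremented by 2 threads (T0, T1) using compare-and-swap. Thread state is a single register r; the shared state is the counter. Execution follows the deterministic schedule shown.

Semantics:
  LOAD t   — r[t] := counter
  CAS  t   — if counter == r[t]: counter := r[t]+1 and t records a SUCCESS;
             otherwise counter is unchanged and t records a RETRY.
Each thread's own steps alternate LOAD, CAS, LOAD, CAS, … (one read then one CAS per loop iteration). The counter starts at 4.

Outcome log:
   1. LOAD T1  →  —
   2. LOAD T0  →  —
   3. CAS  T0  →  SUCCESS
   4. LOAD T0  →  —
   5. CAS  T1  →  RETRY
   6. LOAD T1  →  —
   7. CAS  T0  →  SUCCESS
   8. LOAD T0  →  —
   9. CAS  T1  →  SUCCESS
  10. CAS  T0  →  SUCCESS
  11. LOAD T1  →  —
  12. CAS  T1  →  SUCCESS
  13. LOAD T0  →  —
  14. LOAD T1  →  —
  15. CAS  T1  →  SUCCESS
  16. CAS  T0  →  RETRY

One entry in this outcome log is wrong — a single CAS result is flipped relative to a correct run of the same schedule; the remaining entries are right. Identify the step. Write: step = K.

step = 9

Re-executing:
   1) LOAD T1:  M=4  r_T1=4
   2) LOAD T0:  M=4  r_T0=4
   3) CAS  T0:  M=5  r_T0=4 ✓
   4) LOAD T0:  M=5  r_T0=5
   5) CAS  T1:  M=5  r_T1=4 ✗
   6) LOAD T1:  M=5  r_T1=5
   7) CAS  T0:  M=6  r_T0=5 ✓
   8) LOAD T0:  M=6  r_T0=6
   9) CAS  T1:  M=6  r_T1=5 ✗
  10) CAS  T0:  M=7  r_T0=6 ✓
  11) LOAD T1:  M=7  r_T1=7
  12) CAS  T1:  M=8  r_T1=7 ✓
  13) LOAD T0:  M=8  r_T0=8
  14) LOAD T1:  M=8  r_T1=8
  15) CAS  T1:  M=9  r_T1=8 ✓
  16) CAS  T0:  M=9  r_T0=8 ✗
Flip is step 9.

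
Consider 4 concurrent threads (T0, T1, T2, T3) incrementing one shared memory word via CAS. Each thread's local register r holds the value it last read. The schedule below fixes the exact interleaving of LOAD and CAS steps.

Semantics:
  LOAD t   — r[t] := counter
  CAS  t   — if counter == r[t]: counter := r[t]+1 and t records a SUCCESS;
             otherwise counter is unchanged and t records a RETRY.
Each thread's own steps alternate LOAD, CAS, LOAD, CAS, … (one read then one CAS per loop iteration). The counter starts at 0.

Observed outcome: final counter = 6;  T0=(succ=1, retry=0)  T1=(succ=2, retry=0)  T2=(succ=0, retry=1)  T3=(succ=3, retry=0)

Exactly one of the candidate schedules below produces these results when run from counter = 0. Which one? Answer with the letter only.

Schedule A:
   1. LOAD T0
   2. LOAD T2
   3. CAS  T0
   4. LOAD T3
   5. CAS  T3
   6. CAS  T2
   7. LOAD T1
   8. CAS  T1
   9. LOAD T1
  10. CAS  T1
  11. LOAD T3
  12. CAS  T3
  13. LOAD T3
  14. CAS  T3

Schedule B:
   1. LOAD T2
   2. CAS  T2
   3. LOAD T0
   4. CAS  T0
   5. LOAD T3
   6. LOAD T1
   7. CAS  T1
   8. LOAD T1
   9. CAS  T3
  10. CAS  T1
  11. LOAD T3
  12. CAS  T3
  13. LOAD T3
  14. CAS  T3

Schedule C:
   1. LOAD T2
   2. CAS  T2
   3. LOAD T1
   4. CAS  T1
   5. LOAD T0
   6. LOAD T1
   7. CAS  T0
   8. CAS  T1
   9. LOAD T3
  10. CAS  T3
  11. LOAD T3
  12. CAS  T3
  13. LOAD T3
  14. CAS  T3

A

Simulating candidate A:
1. LOAD T0 → mem=0 r[T0]=0 [LOAD]
2. LOAD T2 → mem=0 r[T2]=0 [LOAD]
3. CAS T0 → mem=1 r[T0]=0 [OK]
4. LOAD T3 → mem=1 r[T3]=1 [LOAD]
5. CAS T3 → mem=2 r[T3]=1 [OK]
6. CAS T2 → mem=2 r[T2]=0 [RETRY]
7. LOAD T1 → mem=2 r[T1]=2 [LOAD]
8. CAS T1 → mem=3 r[T1]=2 [OK]
9. LOAD T1 → mem=3 r[T1]=3 [LOAD]
10. CAS T1 → mem=4 r[T1]=3 [OK]
11. LOAD T3 → mem=4 r[T3]=4 [LOAD]
12. CAS T3 → mem=5 r[T3]=4 [OK]
13. LOAD T3 → mem=5 r[T3]=5 [LOAD]
14. CAS T3 → mem=6 r[T3]=5 [OK]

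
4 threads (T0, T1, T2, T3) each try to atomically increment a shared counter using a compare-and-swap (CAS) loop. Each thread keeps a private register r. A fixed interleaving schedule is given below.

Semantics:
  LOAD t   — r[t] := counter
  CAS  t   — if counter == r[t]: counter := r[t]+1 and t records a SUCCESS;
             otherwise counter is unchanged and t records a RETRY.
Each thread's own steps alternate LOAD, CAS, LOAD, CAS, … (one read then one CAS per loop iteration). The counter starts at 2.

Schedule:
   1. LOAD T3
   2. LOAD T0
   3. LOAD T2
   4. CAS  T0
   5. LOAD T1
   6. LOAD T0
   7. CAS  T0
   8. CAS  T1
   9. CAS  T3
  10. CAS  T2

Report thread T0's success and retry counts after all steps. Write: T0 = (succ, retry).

T0 = (2, 0)

[1] T3.load  rd  (counter 2, T3.r 2)
[2] T0.load  rd  (counter 2, T0.r 2)
[3] T2.load  rd  (counter 2, T2.r 2)
[4] T0.cas  hit  (counter 3, T0.r 2)
[5] T1.load  rd  (counter 3, T1.r 3)
[6] T0.load  rd  (counter 3, T0.r 3)
[7] T0.cas  hit  (counter 4, T0.r 3)
[8] T1.cas  miss  (counter 4, T1.r 3)
[9] T3.cas  miss  (counter 4, T3.r 2)
[10] T2.cas  miss  (counter 4, T2.r 2)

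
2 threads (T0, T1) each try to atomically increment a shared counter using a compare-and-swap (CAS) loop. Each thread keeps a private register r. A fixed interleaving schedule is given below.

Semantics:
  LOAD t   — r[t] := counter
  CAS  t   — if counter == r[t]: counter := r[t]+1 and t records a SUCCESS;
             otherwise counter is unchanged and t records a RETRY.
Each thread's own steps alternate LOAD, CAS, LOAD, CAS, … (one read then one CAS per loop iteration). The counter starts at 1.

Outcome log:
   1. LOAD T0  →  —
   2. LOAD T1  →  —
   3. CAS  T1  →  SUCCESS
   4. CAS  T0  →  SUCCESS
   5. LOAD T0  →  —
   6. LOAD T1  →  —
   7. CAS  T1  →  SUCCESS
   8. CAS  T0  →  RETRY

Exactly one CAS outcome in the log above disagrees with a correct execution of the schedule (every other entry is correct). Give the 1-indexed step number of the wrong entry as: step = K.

step = 4

Re-executing:
1. LOAD T0 → mem=1 r[T0]=1 [LOAD]
2. LOAD T1 → mem=1 r[T1]=1 [LOAD]
3. CAS T1 → mem=2 r[T1]=1 [OK]
4. CAS T0 → mem=2 r[T0]=1 [RETRY]
5. LOAD T0 → mem=2 r[T0]=2 [LOAD]
6. LOAD T1 → mem=2 r[T1]=2 [LOAD]
7. CAS T1 → mem=3 r[T1]=2 [OK]
8. CAS T0 → mem=3 r[T0]=2 [RETRY]
Flip is step 4.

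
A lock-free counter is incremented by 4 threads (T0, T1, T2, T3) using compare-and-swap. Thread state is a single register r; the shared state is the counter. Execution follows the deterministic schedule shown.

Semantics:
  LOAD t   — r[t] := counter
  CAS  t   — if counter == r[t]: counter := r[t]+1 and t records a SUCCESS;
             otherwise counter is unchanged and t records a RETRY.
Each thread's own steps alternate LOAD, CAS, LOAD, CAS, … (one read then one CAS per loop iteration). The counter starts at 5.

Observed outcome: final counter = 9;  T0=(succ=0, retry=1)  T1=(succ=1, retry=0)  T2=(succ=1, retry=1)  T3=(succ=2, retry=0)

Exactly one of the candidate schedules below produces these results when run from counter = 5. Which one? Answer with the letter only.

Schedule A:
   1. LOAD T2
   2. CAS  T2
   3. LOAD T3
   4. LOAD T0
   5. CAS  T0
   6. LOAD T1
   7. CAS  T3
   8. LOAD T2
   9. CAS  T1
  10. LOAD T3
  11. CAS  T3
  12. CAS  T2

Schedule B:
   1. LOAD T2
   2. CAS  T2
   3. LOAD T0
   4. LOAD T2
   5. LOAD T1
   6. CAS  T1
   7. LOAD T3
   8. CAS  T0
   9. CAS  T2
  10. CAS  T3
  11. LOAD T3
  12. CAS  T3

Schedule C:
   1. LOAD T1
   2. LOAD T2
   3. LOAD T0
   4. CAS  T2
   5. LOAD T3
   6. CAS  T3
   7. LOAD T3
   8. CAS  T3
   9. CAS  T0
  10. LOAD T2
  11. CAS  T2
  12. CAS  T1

Simulating candidate B:
T2 LOAD — after: cnt=5, r=5 — load
T2 CAS — after: cnt=6, r=5 — ok
T0 LOAD — after: cnt=6, r=6 — load
T2 LOAD — after: cnt=6, r=6 — load
T1 LOAD — after: cnt=6, r=6 — load
T1 CAS — after: cnt=7, r=6 — ok
T3 LOAD — after: cnt=7, r=7 — load
T0 CAS — after: cnt=7, r=6 — retry
T2 CAS — after: cnt=7, r=6 — retry
T3 CAS — after: cnt=8, r=7 — ok
T3 LOAD — after: cnt=8, r=8 — load
T3 CAS — after: cnt=9, r=8 — ok

B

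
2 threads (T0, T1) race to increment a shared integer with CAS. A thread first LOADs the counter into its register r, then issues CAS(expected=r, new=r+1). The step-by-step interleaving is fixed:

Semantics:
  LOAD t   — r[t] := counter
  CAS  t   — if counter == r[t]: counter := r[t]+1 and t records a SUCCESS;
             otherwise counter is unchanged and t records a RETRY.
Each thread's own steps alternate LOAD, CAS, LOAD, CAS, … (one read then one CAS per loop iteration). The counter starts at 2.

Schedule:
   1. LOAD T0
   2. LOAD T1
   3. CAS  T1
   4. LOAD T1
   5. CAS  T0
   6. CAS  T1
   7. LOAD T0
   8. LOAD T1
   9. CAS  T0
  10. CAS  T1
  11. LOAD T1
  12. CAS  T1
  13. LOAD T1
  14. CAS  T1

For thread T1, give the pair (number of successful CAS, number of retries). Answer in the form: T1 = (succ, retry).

T1 = (4, 1)

T0 LOAD — after: cnt=2, r=2 — load
T1 LOAD — after: cnt=2, r=2 — load
T1 CAS — after: cnt=3, r=2 — ok
T1 LOAD — after: cnt=3, r=3 — load
T0 CAS — after: cnt=3, r=2 — retry
T1 CAS — after: cnt=4, r=3 — ok
T0 LOAD — after: cnt=4, r=4 — load
T1 LOAD — after: cnt=4, r=4 — load
T0 CAS — after: cnt=5, r=4 — ok
T1 CAS — after: cnt=5, r=4 — retry
T1 LOAD — after: cnt=5, r=5 — load
T1 CAS — after: cnt=6, r=5 — ok
T1 LOAD — after: cnt=6, r=6 — load
T1 CAS — after: cnt=7, r=6 — ok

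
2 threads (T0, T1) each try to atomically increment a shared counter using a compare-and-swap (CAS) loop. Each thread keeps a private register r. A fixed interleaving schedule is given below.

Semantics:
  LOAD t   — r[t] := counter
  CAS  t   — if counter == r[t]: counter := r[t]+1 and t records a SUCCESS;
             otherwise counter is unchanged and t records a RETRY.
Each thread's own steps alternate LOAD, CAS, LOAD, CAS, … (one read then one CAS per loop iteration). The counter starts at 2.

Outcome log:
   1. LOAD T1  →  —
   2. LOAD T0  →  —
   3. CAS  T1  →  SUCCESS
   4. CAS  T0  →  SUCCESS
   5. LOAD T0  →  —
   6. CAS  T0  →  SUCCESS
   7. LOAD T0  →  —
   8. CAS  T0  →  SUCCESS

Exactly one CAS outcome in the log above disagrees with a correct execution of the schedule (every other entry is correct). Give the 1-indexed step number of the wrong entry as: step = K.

Reference trace:
T1 LOAD — after: cnt=2, r=2 — load
T0 LOAD — after: cnt=2, r=2 — load
T1 CAS — after: cnt=3, r=2 — ok
T0 CAS — after: cnt=3, r=2 — retry
T0 LOAD — after: cnt=3, r=3 — load
T0 CAS — after: cnt=4, r=3 — ok
T0 LOAD — after: cnt=4, r=4 — load
T0 CAS — after: cnt=5, r=4 — ok
Mismatch at 4.

step = 4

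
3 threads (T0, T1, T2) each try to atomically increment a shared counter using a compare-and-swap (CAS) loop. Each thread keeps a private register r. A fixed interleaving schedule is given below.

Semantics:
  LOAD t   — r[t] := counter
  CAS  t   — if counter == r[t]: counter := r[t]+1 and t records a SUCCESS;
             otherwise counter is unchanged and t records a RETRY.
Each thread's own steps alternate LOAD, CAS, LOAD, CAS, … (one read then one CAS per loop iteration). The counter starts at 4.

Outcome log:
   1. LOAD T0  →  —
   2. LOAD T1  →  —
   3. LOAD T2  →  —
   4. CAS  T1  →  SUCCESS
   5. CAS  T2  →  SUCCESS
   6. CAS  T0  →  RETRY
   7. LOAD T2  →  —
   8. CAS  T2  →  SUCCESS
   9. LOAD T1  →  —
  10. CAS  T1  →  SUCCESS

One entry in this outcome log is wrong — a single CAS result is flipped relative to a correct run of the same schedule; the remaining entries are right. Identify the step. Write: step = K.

Reference trace:
step 1: T0 LOAD ⇒ load; ctr=4 reg=4
step 2: T1 LOAD ⇒ load; ctr=4 reg=4
step 3: T2 LOAD ⇒ load; ctr=4 reg=4
step 4: T1 CAS ⇒ ok; ctr=5 reg=4
step 5: T2 CAS ⇒ retry; ctr=5 reg=4
step 6: T0 CAS ⇒ retry; ctr=5 reg=4
step 7: T2 LOAD ⇒ load; ctr=5 reg=5
step 8: T2 CAS ⇒ ok; ctr=6 reg=5
step 9: T1 LOAD ⇒ load; ctr=6 reg=6
step 10: T1 CAS ⇒ ok; ctr=7 reg=6
Log disagrees first at step 5.

step = 5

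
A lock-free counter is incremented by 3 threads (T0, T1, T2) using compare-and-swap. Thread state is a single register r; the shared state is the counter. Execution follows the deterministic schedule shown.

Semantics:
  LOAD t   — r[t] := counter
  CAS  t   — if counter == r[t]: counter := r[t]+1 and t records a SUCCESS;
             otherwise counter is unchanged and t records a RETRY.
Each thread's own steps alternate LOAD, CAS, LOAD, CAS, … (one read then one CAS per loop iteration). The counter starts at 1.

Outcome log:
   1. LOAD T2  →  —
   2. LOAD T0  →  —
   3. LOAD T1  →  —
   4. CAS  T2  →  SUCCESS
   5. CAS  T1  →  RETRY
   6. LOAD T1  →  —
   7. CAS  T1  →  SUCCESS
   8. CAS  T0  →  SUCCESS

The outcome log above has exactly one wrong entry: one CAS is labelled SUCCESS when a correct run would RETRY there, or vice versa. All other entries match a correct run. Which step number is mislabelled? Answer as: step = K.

step = 8

Re-executing:
#1 T2 reads 1
#2 T0 reads 1
#3 T1 reads 1
#4 T2 CAS(1→2) writes; counter now 2
#5 T1 CAS(1→2) fails; counter now 2
#6 T1 reads 2
#7 T1 CAS(2→3) writes; counter now 3
#8 T0 CAS(1→2) fails; counter now 3
Mismatch at 8.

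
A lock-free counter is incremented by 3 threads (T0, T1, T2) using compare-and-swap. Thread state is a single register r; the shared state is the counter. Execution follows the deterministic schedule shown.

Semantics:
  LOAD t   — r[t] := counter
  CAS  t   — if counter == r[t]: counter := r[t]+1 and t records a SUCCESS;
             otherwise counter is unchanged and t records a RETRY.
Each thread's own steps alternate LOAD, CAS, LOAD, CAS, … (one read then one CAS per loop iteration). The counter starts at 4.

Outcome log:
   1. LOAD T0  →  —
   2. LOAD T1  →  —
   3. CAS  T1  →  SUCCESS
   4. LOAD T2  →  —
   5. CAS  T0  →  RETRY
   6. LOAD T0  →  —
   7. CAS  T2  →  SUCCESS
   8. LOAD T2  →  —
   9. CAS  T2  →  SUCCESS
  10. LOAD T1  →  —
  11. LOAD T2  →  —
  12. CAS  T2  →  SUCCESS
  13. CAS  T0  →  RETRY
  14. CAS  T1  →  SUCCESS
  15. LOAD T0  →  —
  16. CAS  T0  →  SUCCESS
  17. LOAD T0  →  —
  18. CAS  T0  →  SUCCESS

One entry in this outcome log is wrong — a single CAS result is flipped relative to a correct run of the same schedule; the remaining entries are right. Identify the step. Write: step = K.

Re-executing:
   1) LOAD T0:  M=4  r_T0=4
   2) LOAD T1:  M=4  r_T1=4
   3) CAS  T1:  M=5  r_T1=4 ✓
   4) LOAD T2:  M=5  r_T2=5
   5) CAS  T0:  M=5  r_T0=4 ✗
   6) LOAD T0:  M=5  r_T0=5
   7) CAS  T2:  M=6  r_T2=5 ✓
   8) LOAD T2:  M=6  r_T2=6
   9) CAS  T2:  M=7  r_T2=6 ✓
  10) LOAD T1:  M=7  r_T1=7
  11) LOAD T2:  M=7  r_T2=7
  12) CAS  T2:  M=8  r_T2=7 ✓
  13) CAS  T0:  M=8  r_T0=5 ✗
  14) CAS  T1:  M=8  r_T1=7 ✗
  15) LOAD T0:  M=8  r_T0=8
  16) CAS  T0:  M=9  r_T0=8 ✓
  17) LOAD T0:  M=9  r_T0=9
  18) CAS  T0:  M=10  r_T0=9 ✓
Flip is step 14.

step = 14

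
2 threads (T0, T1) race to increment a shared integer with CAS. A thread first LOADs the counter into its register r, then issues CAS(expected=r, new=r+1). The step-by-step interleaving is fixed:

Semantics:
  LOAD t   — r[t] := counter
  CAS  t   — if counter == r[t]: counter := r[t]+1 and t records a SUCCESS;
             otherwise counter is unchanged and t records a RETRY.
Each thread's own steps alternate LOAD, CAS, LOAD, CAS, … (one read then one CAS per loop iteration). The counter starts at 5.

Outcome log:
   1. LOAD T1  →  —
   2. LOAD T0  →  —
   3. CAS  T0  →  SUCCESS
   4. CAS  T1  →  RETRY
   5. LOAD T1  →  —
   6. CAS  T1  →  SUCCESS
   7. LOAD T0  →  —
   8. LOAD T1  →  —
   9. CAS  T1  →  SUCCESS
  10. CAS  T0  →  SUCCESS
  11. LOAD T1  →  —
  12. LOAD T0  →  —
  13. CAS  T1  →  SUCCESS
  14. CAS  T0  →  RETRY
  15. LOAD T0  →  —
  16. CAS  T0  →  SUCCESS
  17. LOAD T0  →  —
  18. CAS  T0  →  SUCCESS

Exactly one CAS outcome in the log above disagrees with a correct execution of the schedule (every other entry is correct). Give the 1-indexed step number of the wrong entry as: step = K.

Correct run:
1. LOAD T1 → mem=5 r[T1]=5 [LOAD]
2. LOAD T0 → mem=5 r[T0]=5 [LOAD]
3. CAS T0 → mem=6 r[T0]=5 [OK]
4. CAS T1 → mem=6 r[T1]=5 [RETRY]
5. LOAD T1 → mem=6 r[T1]=6 [LOAD]
6. CAS T1 → mem=7 r[T1]=6 [OK]
7. LOAD T0 → mem=7 r[T0]=7 [LOAD]
8. LOAD T1 → mem=7 r[T1]=7 [LOAD]
9. CAS T1 → mem=8 r[T1]=7 [OK]
10. CAS T0 → mem=8 r[T0]=7 [RETRY]
11. LOAD T1 → mem=8 r[T1]=8 [LOAD]
12. LOAD T0 → mem=8 r[T0]=8 [LOAD]
13. CAS T1 → mem=9 r[T1]=8 [OK]
14. CAS T0 → mem=9 r[T0]=8 [RETRY]
15. LOAD T0 → mem=9 r[T0]=9 [LOAD]
16. CAS T0 → mem=10 r[T0]=9 [OK]
17. LOAD T0 → mem=10 r[T0]=10 [LOAD]
18. CAS T0 → mem=11 r[T0]=10 [OK]
Flip is step 10.

step = 10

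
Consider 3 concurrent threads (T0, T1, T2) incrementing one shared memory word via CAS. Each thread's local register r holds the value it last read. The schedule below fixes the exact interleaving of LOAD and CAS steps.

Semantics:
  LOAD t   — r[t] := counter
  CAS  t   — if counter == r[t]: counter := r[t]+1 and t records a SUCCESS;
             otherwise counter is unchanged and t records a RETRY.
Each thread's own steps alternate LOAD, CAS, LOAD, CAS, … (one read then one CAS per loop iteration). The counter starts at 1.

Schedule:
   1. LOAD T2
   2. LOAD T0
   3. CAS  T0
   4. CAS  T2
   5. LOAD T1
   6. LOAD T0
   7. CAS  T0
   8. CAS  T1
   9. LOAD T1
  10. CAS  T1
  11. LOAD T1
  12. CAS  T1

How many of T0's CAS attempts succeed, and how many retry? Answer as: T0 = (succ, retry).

T0 = (2, 0)

step 1: T2 LOAD ⇒ load; ctr=1 reg=1
step 2: T0 LOAD ⇒ load; ctr=1 reg=1
step 3: T0 CAS ⇒ ok; ctr=2 reg=1
step 4: T2 CAS ⇒ retry; ctr=2 reg=1
step 5: T1 LOAD ⇒ load; ctr=2 reg=2
step 6: T0 LOAD ⇒ load; ctr=2 reg=2
step 7: T0 CAS ⇒ ok; ctr=3 reg=2
step 8: T1 CAS ⇒ retry; ctr=3 reg=2
step 9: T1 LOAD ⇒ load; ctr=3 reg=3
step 10: T1 CAS ⇒ ok; ctr=4 reg=3
step 11: T1 LOAD ⇒ load; ctr=4 reg=4
step 12: T1 CAS ⇒ ok; ctr=5 reg=4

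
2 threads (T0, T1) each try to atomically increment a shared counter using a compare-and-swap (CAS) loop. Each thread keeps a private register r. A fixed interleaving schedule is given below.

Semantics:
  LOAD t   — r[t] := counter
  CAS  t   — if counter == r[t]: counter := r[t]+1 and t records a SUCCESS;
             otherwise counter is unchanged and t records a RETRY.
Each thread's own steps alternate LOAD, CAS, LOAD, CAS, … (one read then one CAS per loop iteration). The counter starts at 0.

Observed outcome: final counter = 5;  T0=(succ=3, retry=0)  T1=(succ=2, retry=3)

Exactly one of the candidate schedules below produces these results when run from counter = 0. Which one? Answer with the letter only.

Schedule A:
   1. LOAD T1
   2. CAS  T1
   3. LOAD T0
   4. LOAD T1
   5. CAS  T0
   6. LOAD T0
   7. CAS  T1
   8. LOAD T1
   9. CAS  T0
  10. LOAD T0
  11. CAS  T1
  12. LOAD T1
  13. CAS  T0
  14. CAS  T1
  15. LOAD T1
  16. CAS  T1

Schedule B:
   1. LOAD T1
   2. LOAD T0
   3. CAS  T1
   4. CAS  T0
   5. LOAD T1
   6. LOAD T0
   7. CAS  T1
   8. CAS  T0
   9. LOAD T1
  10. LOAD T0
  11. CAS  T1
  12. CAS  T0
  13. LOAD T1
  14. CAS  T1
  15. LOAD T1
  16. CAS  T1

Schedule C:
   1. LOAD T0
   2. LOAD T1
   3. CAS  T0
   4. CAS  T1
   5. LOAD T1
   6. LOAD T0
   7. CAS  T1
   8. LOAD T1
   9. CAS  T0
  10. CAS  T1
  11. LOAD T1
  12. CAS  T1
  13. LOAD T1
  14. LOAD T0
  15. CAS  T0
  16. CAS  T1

A

Simulating candidate A:
step 1: T1 LOAD ⇒ load; ctr=0 reg=0
step 2: T1 CAS ⇒ ok; ctr=1 reg=0
step 3: T0 LOAD ⇒ load; ctr=1 reg=1
step 4: T1 LOAD ⇒ load; ctr=1 reg=1
step 5: T0 CAS ⇒ ok; ctr=2 reg=1
step 6: T0 LOAD ⇒ load; ctr=2 reg=2
step 7: T1 CAS ⇒ retry; ctr=2 reg=1
step 8: T1 LOAD ⇒ load; ctr=2 reg=2
step 9: T0 CAS ⇒ ok; ctr=3 reg=2
step 10: T0 LOAD ⇒ load; ctr=3 reg=3
step 11: T1 CAS ⇒ retry; ctr=3 reg=2
step 12: T1 LOAD ⇒ load; ctr=3 reg=3
step 13: T0 CAS ⇒ ok; ctr=4 reg=3
step 14: T1 CAS ⇒ retry; ctr=4 reg=3
step 15: T1 LOAD ⇒ load; ctr=4 reg=4
step 16: T1 CAS ⇒ ok; ctr=5 reg=4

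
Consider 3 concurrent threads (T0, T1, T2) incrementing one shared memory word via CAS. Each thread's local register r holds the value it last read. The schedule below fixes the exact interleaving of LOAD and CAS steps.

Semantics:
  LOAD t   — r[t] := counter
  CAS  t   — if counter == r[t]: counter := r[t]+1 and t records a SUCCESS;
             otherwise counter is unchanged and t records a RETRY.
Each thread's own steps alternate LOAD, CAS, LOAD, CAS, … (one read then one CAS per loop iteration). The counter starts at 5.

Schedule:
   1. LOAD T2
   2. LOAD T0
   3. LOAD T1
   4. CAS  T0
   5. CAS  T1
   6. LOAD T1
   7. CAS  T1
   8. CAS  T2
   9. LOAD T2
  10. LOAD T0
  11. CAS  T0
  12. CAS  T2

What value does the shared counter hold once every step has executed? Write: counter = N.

   1) LOAD T2:  M=5  r_T2=5
   2) LOAD T0:  M=5  r_T0=5
   3) LOAD T1:  M=5  r_T1=5
   4) CAS  T0:  M=6  r_T0=5 ✓
   5) CAS  T1:  M=6  r_T1=5 ✗
   6) LOAD T1:  M=6  r_T1=6
   7) CAS  T1:  M=7  r_T1=6 ✓
   8) CAS  T2:  M=7  r_T2=5 ✗
   9) LOAD T2:  M=7  r_T2=7
  10) LOAD T0:  M=7  r_T0=7
  11) CAS  T0:  M=8  r_T0=7 ✓
  12) CAS  T2:  M=8  r_T2=7 ✗

counter = 8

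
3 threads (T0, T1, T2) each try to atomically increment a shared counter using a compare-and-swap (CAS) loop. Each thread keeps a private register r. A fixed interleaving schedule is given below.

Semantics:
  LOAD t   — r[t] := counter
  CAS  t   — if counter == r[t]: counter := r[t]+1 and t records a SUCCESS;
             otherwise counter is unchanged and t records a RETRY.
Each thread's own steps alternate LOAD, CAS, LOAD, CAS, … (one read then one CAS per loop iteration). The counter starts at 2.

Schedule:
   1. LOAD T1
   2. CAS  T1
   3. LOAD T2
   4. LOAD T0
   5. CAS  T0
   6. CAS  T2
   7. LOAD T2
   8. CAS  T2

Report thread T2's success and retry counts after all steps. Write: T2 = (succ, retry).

T2 = (1, 1)

#1 T1 reads 2
#2 T1 CAS(2→3) writes; counter now 3
#3 T2 reads 3
#4 T0 reads 3
#5 T0 CAS(3→4) writes; counter now 4
#6 T2 CAS(3→4) fails; counter now 4
#7 T2 reads 4
#8 T2 CAS(4→5) writes; counter now 5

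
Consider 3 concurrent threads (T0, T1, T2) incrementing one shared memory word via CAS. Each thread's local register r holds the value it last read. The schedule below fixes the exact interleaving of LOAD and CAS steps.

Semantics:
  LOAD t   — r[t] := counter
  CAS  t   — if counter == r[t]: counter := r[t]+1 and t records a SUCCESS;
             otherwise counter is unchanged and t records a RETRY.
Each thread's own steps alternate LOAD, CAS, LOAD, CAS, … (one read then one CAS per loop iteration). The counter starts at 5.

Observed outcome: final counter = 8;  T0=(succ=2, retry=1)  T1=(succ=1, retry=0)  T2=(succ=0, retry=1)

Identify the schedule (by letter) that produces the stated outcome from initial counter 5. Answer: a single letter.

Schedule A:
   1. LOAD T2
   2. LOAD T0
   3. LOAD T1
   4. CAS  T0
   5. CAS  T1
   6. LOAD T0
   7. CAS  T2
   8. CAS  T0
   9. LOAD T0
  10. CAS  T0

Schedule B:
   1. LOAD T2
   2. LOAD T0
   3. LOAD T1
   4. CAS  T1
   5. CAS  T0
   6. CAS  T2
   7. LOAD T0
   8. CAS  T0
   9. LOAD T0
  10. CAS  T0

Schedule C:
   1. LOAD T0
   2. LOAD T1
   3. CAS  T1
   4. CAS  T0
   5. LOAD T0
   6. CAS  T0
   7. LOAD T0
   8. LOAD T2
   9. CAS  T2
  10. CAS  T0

Run B:
#1 T2 reads 5
#2 T0 reads 5
#3 T1 reads 5
#4 T1 CAS(5→6) writes; counter now 6
#5 T0 CAS(5→6) fails; counter now 6
#6 T2 CAS(5→6) fails; counter now 6
#7 T0 reads 6
#8 T0 CAS(6→7) writes; counter now 7
#9 T0 reads 7
#10 T0 CAS(7→8) writes; counter now 8

B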